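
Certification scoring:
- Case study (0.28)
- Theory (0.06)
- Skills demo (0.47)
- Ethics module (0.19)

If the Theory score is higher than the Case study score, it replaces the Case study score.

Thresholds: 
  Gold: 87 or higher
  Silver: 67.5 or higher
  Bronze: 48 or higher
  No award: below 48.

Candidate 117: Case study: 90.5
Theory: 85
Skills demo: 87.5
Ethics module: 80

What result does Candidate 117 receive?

Silver

Theory (85) ≤ Case study (90.5), so Case study stays at 90.5.
Weighted total:
  Case study 90.5 × 0.28 = 25.34
  Theory 85 × 0.06 = 5.1
  Skills demo 87.5 × 0.47 = 41.125
  Ethics module 80 × 0.19 = 15.2
Sum = 86.765
86.765 is ≥ 67.5 and < 87 → Silver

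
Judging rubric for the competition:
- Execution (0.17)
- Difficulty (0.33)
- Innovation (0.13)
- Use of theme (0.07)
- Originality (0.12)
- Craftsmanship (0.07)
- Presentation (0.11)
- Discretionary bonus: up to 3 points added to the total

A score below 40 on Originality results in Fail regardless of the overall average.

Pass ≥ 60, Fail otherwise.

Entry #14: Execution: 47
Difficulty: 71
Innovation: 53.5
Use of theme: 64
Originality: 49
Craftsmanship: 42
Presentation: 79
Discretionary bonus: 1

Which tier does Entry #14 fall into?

Pass

Originality score 49 ≥ 40: minimum met.
Weighted total:
  Execution 47 × 0.17 = 7.99
  Difficulty 71 × 0.33 = 23.43
  Innovation 53.5 × 0.13 = 6.955
  Use of theme 64 × 0.07 = 4.48
  Originality 49 × 0.12 = 5.88
  Craftsmanship 42 × 0.07 = 2.94
  Presentation 79 × 0.11 = 8.69
Sum = 60.365
Discretionary bonus: 60.365 + 1 = 61.365
61.365 ≥ 60 → Pass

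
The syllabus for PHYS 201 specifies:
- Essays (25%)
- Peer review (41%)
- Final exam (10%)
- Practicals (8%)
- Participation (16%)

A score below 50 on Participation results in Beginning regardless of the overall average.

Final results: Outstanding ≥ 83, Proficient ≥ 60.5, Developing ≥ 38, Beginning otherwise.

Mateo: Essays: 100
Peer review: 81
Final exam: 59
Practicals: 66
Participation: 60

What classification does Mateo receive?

Participation score 60 ≥ 50: minimum met.
Weighted total:
  Essays 100 × 0.25 = 25
  Peer review 81 × 0.41 = 33.21
  Final exam 59 × 0.1 = 5.9
  Practicals 66 × 0.08 = 5.28
  Participation 60 × 0.16 = 9.6
Sum = 78.99
78.99 is ≥ 60.5 and < 83 → Proficient

Proficient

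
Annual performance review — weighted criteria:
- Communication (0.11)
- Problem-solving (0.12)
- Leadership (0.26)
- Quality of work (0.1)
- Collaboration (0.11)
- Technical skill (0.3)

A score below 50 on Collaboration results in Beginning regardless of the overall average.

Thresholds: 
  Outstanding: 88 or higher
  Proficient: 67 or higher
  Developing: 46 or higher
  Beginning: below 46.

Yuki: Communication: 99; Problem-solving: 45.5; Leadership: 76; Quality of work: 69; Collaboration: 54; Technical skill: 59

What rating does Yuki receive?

Collaboration score 54 ≥ 50: minimum met.
Weighted total:
  Communication 99 × 0.11 = 10.89
  Problem-solving 45.5 × 0.12 = 5.46
  Leadership 76 × 0.26 = 19.76
  Quality of work 69 × 0.1 = 6.9
  Collaboration 54 × 0.11 = 5.94
  Technical skill 59 × 0.3 = 17.7
Sum = 66.65
66.65 is ≥ 46 and < 67 → Developing

Developing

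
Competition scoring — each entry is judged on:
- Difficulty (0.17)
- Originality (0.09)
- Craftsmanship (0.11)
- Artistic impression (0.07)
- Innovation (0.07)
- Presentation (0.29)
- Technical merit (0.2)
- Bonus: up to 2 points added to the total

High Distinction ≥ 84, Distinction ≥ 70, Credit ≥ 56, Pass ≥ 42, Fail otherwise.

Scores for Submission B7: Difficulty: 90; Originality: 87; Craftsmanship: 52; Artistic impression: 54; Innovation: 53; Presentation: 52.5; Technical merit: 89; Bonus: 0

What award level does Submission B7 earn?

Weighted total:
  Difficulty 90 × 0.17 = 15.3
  Originality 87 × 0.09 = 7.83
  Craftsmanship 52 × 0.11 = 5.72
  Artistic impression 54 × 0.07 = 3.78
  Innovation 53 × 0.07 = 3.71
  Presentation 52.5 × 0.29 = 15.225
  Technical merit 89 × 0.2 = 17.8
Sum = 69.365
Bonus: 69.365 + 0 = 69.365
69.365 is ≥ 56 and < 70 → Credit

Credit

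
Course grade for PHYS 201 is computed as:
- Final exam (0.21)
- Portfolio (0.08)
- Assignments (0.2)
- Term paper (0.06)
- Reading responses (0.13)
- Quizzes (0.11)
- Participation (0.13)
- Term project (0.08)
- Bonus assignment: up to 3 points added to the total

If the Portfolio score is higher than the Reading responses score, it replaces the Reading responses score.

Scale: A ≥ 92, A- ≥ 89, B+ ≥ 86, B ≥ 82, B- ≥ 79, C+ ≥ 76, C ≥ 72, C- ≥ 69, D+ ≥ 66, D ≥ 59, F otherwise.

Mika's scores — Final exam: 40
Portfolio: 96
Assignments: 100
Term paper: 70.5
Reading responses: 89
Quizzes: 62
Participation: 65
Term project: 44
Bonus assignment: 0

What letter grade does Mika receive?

C-

Portfolio (96) > Reading responses (89), so Reading responses counts as 96.
Weighted total:
  Final exam 40 × 0.21 = 8.4
  Portfolio 96 × 0.08 = 7.68
  Assignments 100 × 0.2 = 20
  Term paper 70.5 × 0.06 = 4.23
  Reading responses 96 × 0.13 = 12.48
  Quizzes 62 × 0.11 = 6.82
  Participation 65 × 0.13 = 8.45
  Term project 44 × 0.08 = 3.52
Sum = 71.58
Bonus assignment: 71.58 + 0 = 71.58
71.58 is ≥ 69 and < 72 → C-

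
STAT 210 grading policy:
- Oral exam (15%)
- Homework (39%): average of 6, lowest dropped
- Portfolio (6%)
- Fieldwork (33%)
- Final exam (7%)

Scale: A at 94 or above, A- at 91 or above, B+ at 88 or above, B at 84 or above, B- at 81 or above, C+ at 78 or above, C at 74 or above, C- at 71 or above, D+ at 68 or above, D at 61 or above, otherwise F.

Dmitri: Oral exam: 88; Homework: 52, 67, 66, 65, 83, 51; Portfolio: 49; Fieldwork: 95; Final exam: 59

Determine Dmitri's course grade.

Homework: drop 51 → average of remaining 5 = 333/5 = 66.6
Weighted total:
  Oral exam 88 × 0.15 = 13.2
  Homework 66.6 × 0.39 = 25.974
  Portfolio 49 × 0.06 = 2.94
  Fieldwork 95 × 0.33 = 31.35
  Final exam 59 × 0.07 = 4.13
Sum = 77.594
77.594 is ≥ 74 and < 78 → C

C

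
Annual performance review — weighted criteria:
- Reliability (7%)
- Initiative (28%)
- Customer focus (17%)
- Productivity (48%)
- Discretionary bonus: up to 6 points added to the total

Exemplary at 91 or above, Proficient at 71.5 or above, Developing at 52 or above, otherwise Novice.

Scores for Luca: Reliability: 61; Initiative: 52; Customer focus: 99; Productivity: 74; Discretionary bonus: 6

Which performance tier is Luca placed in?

Weighted total:
  Reliability 61 × 0.07 = 4.27
  Initiative 52 × 0.28 = 14.56
  Customer focus 99 × 0.17 = 16.83
  Productivity 74 × 0.48 = 35.52
Sum = 71.18
Discretionary bonus: 71.18 + 6 = 77.18
77.18 is ≥ 71.5 and < 91 → Proficient

Proficient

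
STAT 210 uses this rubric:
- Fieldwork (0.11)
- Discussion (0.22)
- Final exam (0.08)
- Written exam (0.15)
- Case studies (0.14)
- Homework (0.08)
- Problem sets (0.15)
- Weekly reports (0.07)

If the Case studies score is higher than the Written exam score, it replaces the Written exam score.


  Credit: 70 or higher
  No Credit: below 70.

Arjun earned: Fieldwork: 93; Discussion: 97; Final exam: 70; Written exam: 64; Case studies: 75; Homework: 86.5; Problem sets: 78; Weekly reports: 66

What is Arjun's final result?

Case studies (75) > Written exam (64), so Written exam counts as 75.
Weighted total:
  Fieldwork 93 × 0.11 = 10.23
  Discussion 97 × 0.22 = 21.34
  Final exam 70 × 0.08 = 5.6
  Written exam 75 × 0.15 = 11.25
  Case studies 75 × 0.14 = 10.5
  Homework 86.5 × 0.08 = 6.92
  Problem sets 78 × 0.15 = 11.7
  Weekly reports 66 × 0.07 = 4.62
Sum = 82.16
82.16 ≥ 70 → Credit

Credit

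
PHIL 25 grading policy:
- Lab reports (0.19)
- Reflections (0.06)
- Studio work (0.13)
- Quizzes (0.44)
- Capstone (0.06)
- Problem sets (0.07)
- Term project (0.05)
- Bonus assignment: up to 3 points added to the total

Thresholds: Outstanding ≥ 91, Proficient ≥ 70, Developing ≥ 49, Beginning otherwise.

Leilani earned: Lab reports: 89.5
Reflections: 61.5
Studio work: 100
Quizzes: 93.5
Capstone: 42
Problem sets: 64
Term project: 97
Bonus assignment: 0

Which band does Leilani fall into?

Proficient

Weighted total:
  Lab reports 89.5 × 0.19 = 17.005
  Reflections 61.5 × 0.06 = 3.69
  Studio work 100 × 0.13 = 13
  Quizzes 93.5 × 0.44 = 41.14
  Capstone 42 × 0.06 = 2.52
  Problem sets 64 × 0.07 = 4.48
  Term project 97 × 0.05 = 4.85
Sum = 86.685
Bonus assignment: 86.685 + 0 = 86.685
86.685 is ≥ 70 and < 91 → Proficient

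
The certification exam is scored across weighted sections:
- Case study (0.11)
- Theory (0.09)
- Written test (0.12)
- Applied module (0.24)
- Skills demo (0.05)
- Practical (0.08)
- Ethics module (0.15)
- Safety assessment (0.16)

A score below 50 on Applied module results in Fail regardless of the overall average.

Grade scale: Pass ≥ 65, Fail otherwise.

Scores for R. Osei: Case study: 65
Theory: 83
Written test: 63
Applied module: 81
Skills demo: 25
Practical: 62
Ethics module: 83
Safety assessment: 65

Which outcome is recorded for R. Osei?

Applied module score 81 ≥ 50: minimum met.
Weighted total:
  Case study 65 × 0.11 = 7.15
  Theory 83 × 0.09 = 7.47
  Written test 63 × 0.12 = 7.56
  Applied module 81 × 0.24 = 19.44
  Skills demo 25 × 0.05 = 1.25
  Practical 62 × 0.08 = 4.96
  Ethics module 83 × 0.15 = 12.45
  Safety assessment 65 × 0.16 = 10.4
Sum = 70.68
70.68 ≥ 65 → Pass

Pass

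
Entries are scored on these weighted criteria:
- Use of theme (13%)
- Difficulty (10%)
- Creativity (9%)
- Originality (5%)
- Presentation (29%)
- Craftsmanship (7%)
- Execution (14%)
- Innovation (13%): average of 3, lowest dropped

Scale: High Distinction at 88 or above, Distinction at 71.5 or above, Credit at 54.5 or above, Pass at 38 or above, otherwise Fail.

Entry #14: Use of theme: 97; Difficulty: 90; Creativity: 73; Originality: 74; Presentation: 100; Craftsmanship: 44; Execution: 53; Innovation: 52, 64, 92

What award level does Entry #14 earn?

Innovation: drop 52 → average of remaining 2 = 156/2 = 78
Weighted total:
  Use of theme 97 × 0.13 = 12.61
  Difficulty 90 × 0.1 = 9
  Creativity 73 × 0.09 = 6.57
  Originality 74 × 0.05 = 3.7
  Presentation 100 × 0.29 = 29
  Craftsmanship 44 × 0.07 = 3.08
  Execution 53 × 0.14 = 7.42
  Innovation 78 × 0.13 = 10.14
Sum = 81.52
81.52 is ≥ 71.5 and < 88 → Distinction

Distinction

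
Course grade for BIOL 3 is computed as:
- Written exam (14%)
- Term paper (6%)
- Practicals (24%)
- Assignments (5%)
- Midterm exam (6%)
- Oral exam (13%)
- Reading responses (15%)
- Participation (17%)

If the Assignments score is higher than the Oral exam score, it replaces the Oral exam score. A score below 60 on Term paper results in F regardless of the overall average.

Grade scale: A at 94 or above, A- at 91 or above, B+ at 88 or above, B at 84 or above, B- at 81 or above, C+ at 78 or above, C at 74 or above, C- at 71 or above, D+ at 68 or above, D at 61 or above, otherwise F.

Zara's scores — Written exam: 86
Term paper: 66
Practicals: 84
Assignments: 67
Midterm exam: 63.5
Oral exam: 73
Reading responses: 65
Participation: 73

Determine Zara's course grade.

C

Assignments (67) ≤ Oral exam (73), so Oral exam stays at 73.
Term paper score 66 ≥ 60: minimum met.
Weighted total:
  Written exam 86 × 0.14 = 12.04
  Term paper 66 × 0.06 = 3.96
  Practicals 84 × 0.24 = 20.16
  Assignments 67 × 0.05 = 3.35
  Midterm exam 63.5 × 0.06 = 3.81
  Oral exam 73 × 0.13 = 9.49
  Reading responses 65 × 0.15 = 9.75
  Participation 73 × 0.17 = 12.41
Sum = 74.97
74.97 is ≥ 74 and < 78 → C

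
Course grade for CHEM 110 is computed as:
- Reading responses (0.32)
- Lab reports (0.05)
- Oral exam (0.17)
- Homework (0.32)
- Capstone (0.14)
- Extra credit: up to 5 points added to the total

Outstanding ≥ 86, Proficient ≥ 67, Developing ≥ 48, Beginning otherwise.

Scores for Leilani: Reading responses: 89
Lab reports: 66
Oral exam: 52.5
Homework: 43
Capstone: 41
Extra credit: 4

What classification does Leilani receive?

Developing

Weighted total:
  Reading responses 89 × 0.32 = 28.48
  Lab reports 66 × 0.05 = 3.3
  Oral exam 52.5 × 0.17 = 8.925
  Homework 43 × 0.32 = 13.76
  Capstone 41 × 0.14 = 5.74
Sum = 60.205
Extra credit: 60.205 + 4 = 64.205
64.205 is ≥ 48 and < 67 → Developing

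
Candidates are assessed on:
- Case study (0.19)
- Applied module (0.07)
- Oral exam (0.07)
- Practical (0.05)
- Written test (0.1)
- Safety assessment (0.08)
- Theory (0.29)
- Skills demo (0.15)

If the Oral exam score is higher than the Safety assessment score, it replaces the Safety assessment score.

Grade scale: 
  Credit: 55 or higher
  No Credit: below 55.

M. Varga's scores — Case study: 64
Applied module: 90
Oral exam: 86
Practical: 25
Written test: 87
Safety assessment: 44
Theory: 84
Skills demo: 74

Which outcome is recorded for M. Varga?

Credit

Oral exam (86) > Safety assessment (44), so Safety assessment counts as 86.
Weighted total:
  Case study 64 × 0.19 = 12.16
  Applied module 90 × 0.07 = 6.3
  Oral exam 86 × 0.07 = 6.02
  Practical 25 × 0.05 = 1.25
  Written test 87 × 0.1 = 8.7
  Safety assessment 86 × 0.08 = 6.88
  Theory 84 × 0.29 = 24.36
  Skills demo 74 × 0.15 = 11.1
Sum = 76.77
76.77 ≥ 55 → Credit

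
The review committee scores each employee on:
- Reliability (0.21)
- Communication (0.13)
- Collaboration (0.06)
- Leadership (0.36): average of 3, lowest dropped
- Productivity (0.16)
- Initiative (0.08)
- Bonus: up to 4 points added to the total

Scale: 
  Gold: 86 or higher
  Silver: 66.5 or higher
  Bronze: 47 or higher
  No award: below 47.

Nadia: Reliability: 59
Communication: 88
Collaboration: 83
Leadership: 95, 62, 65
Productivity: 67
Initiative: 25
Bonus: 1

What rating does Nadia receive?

Leadership: drop 62 → average of remaining 2 = 160/2 = 80
Weighted total:
  Reliability 59 × 0.21 = 12.39
  Communication 88 × 0.13 = 11.44
  Collaboration 83 × 0.06 = 4.98
  Leadership 80 × 0.36 = 28.8
  Productivity 67 × 0.16 = 10.72
  Initiative 25 × 0.08 = 2
Sum = 70.33
Bonus: 70.33 + 1 = 71.33
71.33 is ≥ 66.5 and < 86 → Silver

Silver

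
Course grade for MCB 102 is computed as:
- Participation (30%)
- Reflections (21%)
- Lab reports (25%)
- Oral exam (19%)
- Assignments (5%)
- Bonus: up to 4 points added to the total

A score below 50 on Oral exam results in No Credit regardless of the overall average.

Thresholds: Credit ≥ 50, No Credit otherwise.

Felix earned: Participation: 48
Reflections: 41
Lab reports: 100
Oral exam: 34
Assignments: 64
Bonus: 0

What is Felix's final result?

No Credit

Oral exam score 34 < 50: minimum not met.
Weighted total:
  Participation 48 × 0.3 = 14.4
  Reflections 41 × 0.21 = 8.61
  Lab reports 100 × 0.25 = 25
  Oral exam 34 × 0.19 = 6.46
  Assignments 64 × 0.05 = 3.2
Sum = 57.67
Bonus: 57.67 + 0 = 57.67
Because the Oral exam minimum was not met, the result is No Credit.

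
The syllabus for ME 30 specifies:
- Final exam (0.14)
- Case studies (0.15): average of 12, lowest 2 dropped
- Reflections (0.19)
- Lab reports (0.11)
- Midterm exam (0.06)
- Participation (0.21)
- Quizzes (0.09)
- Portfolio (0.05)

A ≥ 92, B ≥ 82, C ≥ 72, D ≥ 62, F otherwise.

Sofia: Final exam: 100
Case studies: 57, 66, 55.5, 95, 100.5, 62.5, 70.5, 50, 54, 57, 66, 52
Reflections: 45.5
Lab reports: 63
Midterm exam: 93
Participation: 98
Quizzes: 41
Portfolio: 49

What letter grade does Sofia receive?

Case studies: drop 50, 52 → average of remaining 10 = 684/10 = 68.4
Weighted total:
  Final exam 100 × 0.14 = 14
  Case studies 68.4 × 0.15 = 10.26
  Reflections 45.5 × 0.19 = 8.645
  Lab reports 63 × 0.11 = 6.93
  Midterm exam 93 × 0.06 = 5.58
  Participation 98 × 0.21 = 20.58
  Quizzes 41 × 0.09 = 3.69
  Portfolio 49 × 0.05 = 2.45
Sum = 72.135
72.135 is ≥ 72 and < 82 → C

C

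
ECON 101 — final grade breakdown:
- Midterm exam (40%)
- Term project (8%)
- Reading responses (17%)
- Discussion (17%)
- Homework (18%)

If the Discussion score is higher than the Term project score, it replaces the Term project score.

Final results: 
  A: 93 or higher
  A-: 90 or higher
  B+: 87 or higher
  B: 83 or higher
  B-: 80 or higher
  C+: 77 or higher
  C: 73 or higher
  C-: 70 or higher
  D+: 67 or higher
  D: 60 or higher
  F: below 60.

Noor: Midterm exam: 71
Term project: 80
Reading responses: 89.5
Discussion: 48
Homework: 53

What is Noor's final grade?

D+

Discussion (48) ≤ Term project (80), so Term project stays at 80.
Weighted total:
  Midterm exam 71 × 0.4 = 28.4
  Term project 80 × 0.08 = 6.4
  Reading responses 89.5 × 0.17 = 15.215
  Discussion 48 × 0.17 = 8.16
  Homework 53 × 0.18 = 9.54
Sum = 67.715
67.715 is ≥ 67 and < 70 → D+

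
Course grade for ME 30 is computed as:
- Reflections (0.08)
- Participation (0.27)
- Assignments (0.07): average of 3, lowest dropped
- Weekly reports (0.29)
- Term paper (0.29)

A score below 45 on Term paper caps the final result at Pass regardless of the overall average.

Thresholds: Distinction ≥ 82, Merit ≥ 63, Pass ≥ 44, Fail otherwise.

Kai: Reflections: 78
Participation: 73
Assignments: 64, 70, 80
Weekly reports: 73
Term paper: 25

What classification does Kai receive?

Pass

Assignments: drop 64 → average of remaining 2 = 150/2 = 75
Term paper score 25 < 45: minimum not met.
Weighted total:
  Reflections 78 × 0.08 = 6.24
  Participation 73 × 0.27 = 19.71
  Assignments 75 × 0.07 = 5.25
  Weekly reports 73 × 0.29 = 21.17
  Term paper 25 × 0.29 = 7.25
Sum = 59.62
59.62 would be Pass; cap at Pass applies → Pass.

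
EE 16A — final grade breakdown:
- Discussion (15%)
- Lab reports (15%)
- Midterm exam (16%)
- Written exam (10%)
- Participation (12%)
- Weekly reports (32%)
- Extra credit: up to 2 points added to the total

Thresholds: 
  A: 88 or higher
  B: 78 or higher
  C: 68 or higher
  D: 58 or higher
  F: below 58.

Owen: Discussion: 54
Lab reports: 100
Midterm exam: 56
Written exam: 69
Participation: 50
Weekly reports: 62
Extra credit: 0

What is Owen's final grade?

D

Weighted total:
  Discussion 54 × 0.15 = 8.1
  Lab reports 100 × 0.15 = 15
  Midterm exam 56 × 0.16 = 8.96
  Written exam 69 × 0.1 = 6.9
  Participation 50 × 0.12 = 6
  Weekly reports 62 × 0.32 = 19.84
Sum = 64.8
Extra credit: 64.8 + 0 = 64.8
64.8 is ≥ 58 and < 68 → D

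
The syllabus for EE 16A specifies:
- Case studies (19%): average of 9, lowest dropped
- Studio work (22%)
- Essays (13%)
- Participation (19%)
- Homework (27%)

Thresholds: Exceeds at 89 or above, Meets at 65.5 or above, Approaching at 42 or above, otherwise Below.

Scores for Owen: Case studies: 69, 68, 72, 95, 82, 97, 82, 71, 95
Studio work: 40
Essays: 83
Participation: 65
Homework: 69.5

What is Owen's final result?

Meets

Case studies: drop 68 → average of remaining 8 = 663/8 = 82.875
Weighted total:
  Case studies 82.875 × 0.19 = 15.74625
  Studio work 40 × 0.22 = 8.8
  Essays 83 × 0.13 = 10.79
  Participation 65 × 0.19 = 12.35
  Homework 69.5 × 0.27 = 18.765
Sum = 66.45125
66.45125 is ≥ 65.5 and < 89 → Meets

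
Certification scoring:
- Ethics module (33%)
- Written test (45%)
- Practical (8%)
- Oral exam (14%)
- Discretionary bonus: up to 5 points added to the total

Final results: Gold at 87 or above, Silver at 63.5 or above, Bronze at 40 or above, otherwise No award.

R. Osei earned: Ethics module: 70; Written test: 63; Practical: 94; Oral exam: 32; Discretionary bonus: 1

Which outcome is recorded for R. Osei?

Silver

Weighted total:
  Ethics module 70 × 0.33 = 23.1
  Written test 63 × 0.45 = 28.35
  Practical 94 × 0.08 = 7.52
  Oral exam 32 × 0.14 = 4.48
Sum = 63.45
Discretionary bonus: 63.45 + 1 = 64.45
64.45 is ≥ 63.5 and < 87 → Silver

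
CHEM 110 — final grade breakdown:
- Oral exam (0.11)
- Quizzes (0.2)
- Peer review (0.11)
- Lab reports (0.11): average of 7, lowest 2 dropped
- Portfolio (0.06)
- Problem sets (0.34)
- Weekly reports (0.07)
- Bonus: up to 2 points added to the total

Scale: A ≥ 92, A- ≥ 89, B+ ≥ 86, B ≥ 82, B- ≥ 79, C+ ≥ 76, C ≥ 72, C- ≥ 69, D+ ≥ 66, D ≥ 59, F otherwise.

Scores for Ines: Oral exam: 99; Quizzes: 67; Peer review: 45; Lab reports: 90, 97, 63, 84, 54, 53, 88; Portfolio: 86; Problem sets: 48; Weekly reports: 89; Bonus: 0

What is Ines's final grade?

Lab reports: drop 53, 54 → average of remaining 5 = 422/5 = 84.4
Weighted total:
  Oral exam 99 × 0.11 = 10.89
  Quizzes 67 × 0.2 = 13.4
  Peer review 45 × 0.11 = 4.95
  Lab reports 84.4 × 0.11 = 9.284
  Portfolio 86 × 0.06 = 5.16
  Problem sets 48 × 0.34 = 16.32
  Weekly reports 89 × 0.07 = 6.23
Sum = 66.234
Bonus: 66.234 + 0 = 66.234
66.234 is ≥ 66 and < 69 → D+

D+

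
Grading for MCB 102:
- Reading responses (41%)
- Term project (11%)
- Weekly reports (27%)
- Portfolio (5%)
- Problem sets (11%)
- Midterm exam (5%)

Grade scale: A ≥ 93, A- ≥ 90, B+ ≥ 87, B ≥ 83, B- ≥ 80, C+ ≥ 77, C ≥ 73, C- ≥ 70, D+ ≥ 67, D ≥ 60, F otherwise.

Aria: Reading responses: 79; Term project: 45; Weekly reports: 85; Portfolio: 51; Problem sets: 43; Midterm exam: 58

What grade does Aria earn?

Weighted total:
  Reading responses 79 × 0.41 = 32.39
  Term project 45 × 0.11 = 4.95
  Weekly reports 85 × 0.27 = 22.95
  Portfolio 51 × 0.05 = 2.55
  Problem sets 43 × 0.11 = 4.73
  Midterm exam 58 × 0.05 = 2.9
Sum = 70.47
70.47 is ≥ 70 and < 73 → C-

C-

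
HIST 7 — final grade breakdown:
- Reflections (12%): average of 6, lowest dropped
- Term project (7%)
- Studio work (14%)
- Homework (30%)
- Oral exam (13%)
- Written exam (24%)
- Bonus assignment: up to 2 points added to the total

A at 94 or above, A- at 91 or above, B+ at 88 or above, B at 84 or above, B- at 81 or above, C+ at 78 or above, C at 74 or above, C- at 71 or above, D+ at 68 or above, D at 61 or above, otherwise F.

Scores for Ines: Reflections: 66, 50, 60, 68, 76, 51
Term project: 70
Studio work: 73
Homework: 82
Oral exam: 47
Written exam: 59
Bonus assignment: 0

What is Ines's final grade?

D

Reflections: drop 50 → average of remaining 5 = 321/5 = 64.2
Weighted total:
  Reflections 64.2 × 0.12 = 7.704
  Term project 70 × 0.07 = 4.9
  Studio work 73 × 0.14 = 10.22
  Homework 82 × 0.3 = 24.6
  Oral exam 47 × 0.13 = 6.11
  Written exam 59 × 0.24 = 14.16
Sum = 67.694
Bonus assignment: 67.694 + 0 = 67.694
67.694 is ≥ 61 and < 68 → D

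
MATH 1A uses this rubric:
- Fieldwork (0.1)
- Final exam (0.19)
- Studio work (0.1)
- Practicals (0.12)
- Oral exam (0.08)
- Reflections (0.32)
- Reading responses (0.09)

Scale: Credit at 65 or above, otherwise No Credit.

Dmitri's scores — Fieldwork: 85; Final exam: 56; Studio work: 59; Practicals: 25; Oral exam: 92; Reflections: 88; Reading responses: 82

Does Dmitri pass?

Credit

Weighted total:
  Fieldwork 85 × 0.1 = 8.5
  Final exam 56 × 0.19 = 10.64
  Studio work 59 × 0.1 = 5.9
  Practicals 25 × 0.12 = 3
  Oral exam 92 × 0.08 = 7.36
  Reflections 88 × 0.32 = 28.16
  Reading responses 82 × 0.09 = 7.38
Sum = 70.94
70.94 ≥ 65 → Credit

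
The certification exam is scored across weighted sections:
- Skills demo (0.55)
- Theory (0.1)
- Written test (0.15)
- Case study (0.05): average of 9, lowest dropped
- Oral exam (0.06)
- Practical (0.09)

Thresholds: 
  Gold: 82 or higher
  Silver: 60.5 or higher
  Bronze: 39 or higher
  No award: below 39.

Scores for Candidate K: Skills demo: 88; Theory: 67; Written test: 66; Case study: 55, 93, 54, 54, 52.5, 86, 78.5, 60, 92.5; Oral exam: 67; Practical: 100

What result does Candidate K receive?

Silver

Case study: drop 52.5 → average of remaining 8 = 573/8 = 71.625
Weighted total:
  Skills demo 88 × 0.55 = 48.4
  Theory 67 × 0.1 = 6.7
  Written test 66 × 0.15 = 9.9
  Case study 71.625 × 0.05 = 3.58125
  Oral exam 67 × 0.06 = 4.02
  Practical 100 × 0.09 = 9
Sum = 81.60125
81.60125 is ≥ 60.5 and < 82 → Silver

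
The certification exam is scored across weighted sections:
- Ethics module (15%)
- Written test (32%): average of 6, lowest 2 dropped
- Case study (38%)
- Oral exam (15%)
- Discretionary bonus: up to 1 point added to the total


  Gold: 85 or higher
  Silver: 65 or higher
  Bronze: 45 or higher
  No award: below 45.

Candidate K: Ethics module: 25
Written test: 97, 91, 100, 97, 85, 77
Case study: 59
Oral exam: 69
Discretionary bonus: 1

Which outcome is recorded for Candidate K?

Silver

Written test: drop 77, 85 → average of remaining 4 = 385/4 = 96.25
Weighted total:
  Ethics module 25 × 0.15 = 3.75
  Written test 96.25 × 0.32 = 30.8
  Case study 59 × 0.38 = 22.42
  Oral exam 69 × 0.15 = 10.35
Sum = 67.32
Discretionary bonus: 67.32 + 1 = 68.32
68.32 is ≥ 65 and < 85 → Silver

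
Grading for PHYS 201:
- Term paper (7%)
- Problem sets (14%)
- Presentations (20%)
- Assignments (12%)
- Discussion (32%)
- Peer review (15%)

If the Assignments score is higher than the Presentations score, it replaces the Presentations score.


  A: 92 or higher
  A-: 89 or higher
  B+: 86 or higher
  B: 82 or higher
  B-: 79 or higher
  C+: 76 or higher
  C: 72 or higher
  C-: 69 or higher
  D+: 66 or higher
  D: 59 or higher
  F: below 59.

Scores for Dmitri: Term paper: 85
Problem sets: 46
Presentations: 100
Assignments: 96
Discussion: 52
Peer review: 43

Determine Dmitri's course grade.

Assignments (96) ≤ Presentations (100), so Presentations stays at 100.
Weighted total:
  Term paper 85 × 0.07 = 5.95
  Problem sets 46 × 0.14 = 6.44
  Presentations 100 × 0.2 = 20
  Assignments 96 × 0.12 = 11.52
  Discussion 52 × 0.32 = 16.64
  Peer review 43 × 0.15 = 6.45
Sum = 67
67 is ≥ 66 and < 69 → D+

D+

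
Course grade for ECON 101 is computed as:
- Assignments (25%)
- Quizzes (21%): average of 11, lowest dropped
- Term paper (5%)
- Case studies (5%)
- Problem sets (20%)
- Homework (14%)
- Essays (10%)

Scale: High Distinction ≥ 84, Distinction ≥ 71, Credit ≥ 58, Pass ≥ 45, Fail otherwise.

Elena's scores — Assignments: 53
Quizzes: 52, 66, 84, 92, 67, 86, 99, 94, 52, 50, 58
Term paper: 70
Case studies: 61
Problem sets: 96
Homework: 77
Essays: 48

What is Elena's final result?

Credit

Quizzes: drop 50 → average of remaining 10 = 750/10 = 75
Weighted total:
  Assignments 53 × 0.25 = 13.25
  Quizzes 75 × 0.21 = 15.75
  Term paper 70 × 0.05 = 3.5
  Case studies 61 × 0.05 = 3.05
  Problem sets 96 × 0.2 = 19.2
  Homework 77 × 0.14 = 10.78
  Essays 48 × 0.1 = 4.8
Sum = 70.33
70.33 is ≥ 58 and < 71 → Credit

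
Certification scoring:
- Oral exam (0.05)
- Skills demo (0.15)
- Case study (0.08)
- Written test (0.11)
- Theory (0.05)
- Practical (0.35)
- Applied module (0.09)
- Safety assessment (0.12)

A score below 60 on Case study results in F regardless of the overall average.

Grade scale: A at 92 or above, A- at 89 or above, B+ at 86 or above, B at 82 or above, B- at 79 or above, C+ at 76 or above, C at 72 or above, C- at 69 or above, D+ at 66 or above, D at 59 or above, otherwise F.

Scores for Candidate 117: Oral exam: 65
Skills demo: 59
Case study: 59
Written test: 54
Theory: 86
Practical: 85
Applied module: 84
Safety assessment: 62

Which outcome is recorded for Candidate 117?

F

Case study score 59 < 60: minimum not met.
Weighted total:
  Oral exam 65 × 0.05 = 3.25
  Skills demo 59 × 0.15 = 8.85
  Case study 59 × 0.08 = 4.72
  Written test 54 × 0.11 = 5.94
  Theory 86 × 0.05 = 4.3
  Practical 85 × 0.35 = 29.75
  Applied module 84 × 0.09 = 7.56
  Safety assessment 62 × 0.12 = 7.44
Sum = 71.81
Because the Case study minimum was not met, the result is F.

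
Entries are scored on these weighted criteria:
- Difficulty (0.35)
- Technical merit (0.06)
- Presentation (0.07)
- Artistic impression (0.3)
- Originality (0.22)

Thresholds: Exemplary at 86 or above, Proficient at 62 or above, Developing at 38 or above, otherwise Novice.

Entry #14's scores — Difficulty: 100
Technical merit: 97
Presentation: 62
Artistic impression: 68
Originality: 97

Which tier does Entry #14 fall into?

Weighted total:
  Difficulty 100 × 0.35 = 35
  Technical merit 97 × 0.06 = 5.82
  Presentation 62 × 0.07 = 4.34
  Artistic impression 68 × 0.3 = 20.4
  Originality 97 × 0.22 = 21.34
Sum = 86.9
86.9 ≥ 86 → Exemplary

Exemplary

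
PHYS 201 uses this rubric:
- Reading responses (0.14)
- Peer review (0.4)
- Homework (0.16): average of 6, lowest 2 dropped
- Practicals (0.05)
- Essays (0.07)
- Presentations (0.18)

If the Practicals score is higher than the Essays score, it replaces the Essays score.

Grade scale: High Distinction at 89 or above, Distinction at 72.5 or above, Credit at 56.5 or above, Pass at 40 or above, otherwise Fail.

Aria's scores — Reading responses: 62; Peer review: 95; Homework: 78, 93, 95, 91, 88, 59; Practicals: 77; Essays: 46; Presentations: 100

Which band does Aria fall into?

Homework: drop 59, 78 → average of remaining 4 = 367/4 = 91.75
Practicals (77) > Essays (46), so Essays counts as 77.
Weighted total:
  Reading responses 62 × 0.14 = 8.68
  Peer review 95 × 0.4 = 38
  Homework 91.75 × 0.16 = 14.68
  Practicals 77 × 0.05 = 3.85
  Essays 77 × 0.07 = 5.39
  Presentations 100 × 0.18 = 18
Sum = 88.6
88.6 is ≥ 72.5 and < 89 → Distinction

Distinction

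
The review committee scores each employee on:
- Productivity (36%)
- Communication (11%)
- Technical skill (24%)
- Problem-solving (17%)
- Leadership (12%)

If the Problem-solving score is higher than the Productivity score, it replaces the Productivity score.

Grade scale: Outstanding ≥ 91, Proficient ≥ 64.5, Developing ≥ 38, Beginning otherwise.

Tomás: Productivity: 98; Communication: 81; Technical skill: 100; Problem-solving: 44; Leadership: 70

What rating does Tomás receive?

Proficient

Problem-solving (44) ≤ Productivity (98), so Productivity stays at 98.
Weighted total:
  Productivity 98 × 0.36 = 35.28
  Communication 81 × 0.11 = 8.91
  Technical skill 100 × 0.24 = 24
  Problem-solving 44 × 0.17 = 7.48
  Leadership 70 × 0.12 = 8.4
Sum = 84.07
84.07 is ≥ 64.5 and < 91 → Proficient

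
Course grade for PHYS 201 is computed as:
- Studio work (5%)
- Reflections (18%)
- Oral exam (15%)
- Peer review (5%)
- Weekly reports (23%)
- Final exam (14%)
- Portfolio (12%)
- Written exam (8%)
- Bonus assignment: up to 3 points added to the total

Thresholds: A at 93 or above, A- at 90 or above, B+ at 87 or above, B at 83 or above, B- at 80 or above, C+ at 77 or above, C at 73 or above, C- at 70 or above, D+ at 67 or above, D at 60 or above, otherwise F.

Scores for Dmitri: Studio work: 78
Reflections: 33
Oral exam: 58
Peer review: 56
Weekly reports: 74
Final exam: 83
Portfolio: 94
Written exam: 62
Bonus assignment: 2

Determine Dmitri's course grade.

D+

Weighted total:
  Studio work 78 × 0.05 = 3.9
  Reflections 33 × 0.18 = 5.94
  Oral exam 58 × 0.15 = 8.7
  Peer review 56 × 0.05 = 2.8
  Weekly reports 74 × 0.23 = 17.02
  Final exam 83 × 0.14 = 11.62
  Portfolio 94 × 0.12 = 11.28
  Written exam 62 × 0.08 = 4.96
Sum = 66.22
Bonus assignment: 66.22 + 2 = 68.22
68.22 is ≥ 67 and < 70 → D+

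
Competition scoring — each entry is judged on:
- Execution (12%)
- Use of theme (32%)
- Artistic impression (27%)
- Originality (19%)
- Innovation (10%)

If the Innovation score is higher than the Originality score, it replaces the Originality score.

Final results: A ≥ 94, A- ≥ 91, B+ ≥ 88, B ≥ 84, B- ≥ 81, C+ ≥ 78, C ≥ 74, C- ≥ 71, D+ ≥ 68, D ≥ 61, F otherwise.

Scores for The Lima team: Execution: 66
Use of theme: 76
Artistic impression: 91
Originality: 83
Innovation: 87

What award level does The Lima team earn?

B-

Innovation (87) > Originality (83), so Originality counts as 87.
Weighted total:
  Execution 66 × 0.12 = 7.92
  Use of theme 76 × 0.32 = 24.32
  Artistic impression 91 × 0.27 = 24.57
  Originality 87 × 0.19 = 16.53
  Innovation 87 × 0.1 = 8.7
Sum = 82.04
82.04 is ≥ 81 and < 84 → B-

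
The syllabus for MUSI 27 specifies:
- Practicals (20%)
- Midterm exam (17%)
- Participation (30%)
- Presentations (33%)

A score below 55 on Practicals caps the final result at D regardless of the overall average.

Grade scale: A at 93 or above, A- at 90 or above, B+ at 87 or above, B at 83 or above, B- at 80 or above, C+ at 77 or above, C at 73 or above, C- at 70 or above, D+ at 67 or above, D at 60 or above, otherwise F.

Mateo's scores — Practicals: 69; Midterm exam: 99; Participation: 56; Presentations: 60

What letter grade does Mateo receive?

D+

Practicals score 69 ≥ 55: minimum met.
Weighted total:
  Practicals 69 × 0.2 = 13.8
  Midterm exam 99 × 0.17 = 16.83
  Participation 56 × 0.3 = 16.8
  Presentations 60 × 0.33 = 19.8
Sum = 67.23
67.23 is ≥ 67 and < 70 → D+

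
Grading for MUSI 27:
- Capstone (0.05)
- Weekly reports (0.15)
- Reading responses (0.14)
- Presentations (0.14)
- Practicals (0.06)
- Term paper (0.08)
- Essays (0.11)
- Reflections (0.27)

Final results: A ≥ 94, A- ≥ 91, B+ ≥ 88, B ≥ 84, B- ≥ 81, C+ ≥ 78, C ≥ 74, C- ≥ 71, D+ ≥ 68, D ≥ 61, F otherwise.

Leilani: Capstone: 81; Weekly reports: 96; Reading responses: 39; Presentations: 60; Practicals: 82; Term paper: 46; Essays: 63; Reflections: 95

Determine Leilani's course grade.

C-

Weighted total:
  Capstone 81 × 0.05 = 4.05
  Weekly reports 96 × 0.15 = 14.4
  Reading responses 39 × 0.14 = 5.46
  Presentations 60 × 0.14 = 8.4
  Practicals 82 × 0.06 = 4.92
  Term paper 46 × 0.08 = 3.68
  Essays 63 × 0.11 = 6.93
  Reflections 95 × 0.27 = 25.65
Sum = 73.49
73.49 is ≥ 71 and < 74 → C-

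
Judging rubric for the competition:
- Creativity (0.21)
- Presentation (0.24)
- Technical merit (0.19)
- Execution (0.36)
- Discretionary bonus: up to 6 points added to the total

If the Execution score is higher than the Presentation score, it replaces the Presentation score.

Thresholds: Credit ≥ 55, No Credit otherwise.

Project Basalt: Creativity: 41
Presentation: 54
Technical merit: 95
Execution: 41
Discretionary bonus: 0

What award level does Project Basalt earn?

No Credit

Execution (41) ≤ Presentation (54), so Presentation stays at 54.
Weighted total:
  Creativity 41 × 0.21 = 8.61
  Presentation 54 × 0.24 = 12.96
  Technical merit 95 × 0.19 = 18.05
  Execution 41 × 0.36 = 14.76
Sum = 54.38
Discretionary bonus: 54.38 + 0 = 54.38
54.38 < 55 → No Credit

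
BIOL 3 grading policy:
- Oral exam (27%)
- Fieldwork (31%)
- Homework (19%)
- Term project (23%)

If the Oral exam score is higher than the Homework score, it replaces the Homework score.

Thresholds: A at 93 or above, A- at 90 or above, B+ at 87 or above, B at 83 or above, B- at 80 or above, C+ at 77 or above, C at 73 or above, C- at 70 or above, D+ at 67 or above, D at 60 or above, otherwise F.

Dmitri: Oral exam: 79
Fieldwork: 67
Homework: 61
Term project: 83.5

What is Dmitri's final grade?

Oral exam (79) > Homework (61), so Homework counts as 79.
Weighted total:
  Oral exam 79 × 0.27 = 21.33
  Fieldwork 67 × 0.31 = 20.77
  Homework 79 × 0.19 = 15.01
  Term project 83.5 × 0.23 = 19.205
Sum = 76.315
76.315 is ≥ 73 and < 77 → C

C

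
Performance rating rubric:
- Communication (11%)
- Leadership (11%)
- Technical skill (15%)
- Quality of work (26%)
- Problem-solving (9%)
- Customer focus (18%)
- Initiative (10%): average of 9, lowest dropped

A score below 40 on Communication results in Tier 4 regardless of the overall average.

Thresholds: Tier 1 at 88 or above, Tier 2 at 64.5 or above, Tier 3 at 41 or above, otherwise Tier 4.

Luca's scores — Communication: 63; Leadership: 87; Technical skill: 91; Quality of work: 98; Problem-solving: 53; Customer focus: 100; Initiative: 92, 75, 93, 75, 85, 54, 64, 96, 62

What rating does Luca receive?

Initiative: drop 54 → average of remaining 8 = 642/8 = 80.25
Communication score 63 ≥ 40: minimum met.
Weighted total:
  Communication 63 × 0.11 = 6.93
  Leadership 87 × 0.11 = 9.57
  Technical skill 91 × 0.15 = 13.65
  Quality of work 98 × 0.26 = 25.48
  Problem-solving 53 × 0.09 = 4.77
  Customer focus 100 × 0.18 = 18
  Initiative 80.25 × 0.1 = 8.025
Sum = 86.425
86.425 is ≥ 64.5 and < 88 → Tier 2

Tier 2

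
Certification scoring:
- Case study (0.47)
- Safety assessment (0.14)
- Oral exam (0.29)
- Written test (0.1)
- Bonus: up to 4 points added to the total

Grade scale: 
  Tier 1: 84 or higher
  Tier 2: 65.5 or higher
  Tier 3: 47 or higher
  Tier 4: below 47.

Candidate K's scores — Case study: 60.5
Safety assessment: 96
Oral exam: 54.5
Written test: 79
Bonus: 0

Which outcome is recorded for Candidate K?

Weighted total:
  Case study 60.5 × 0.47 = 28.435
  Safety assessment 96 × 0.14 = 13.44
  Oral exam 54.5 × 0.29 = 15.805
  Written test 79 × 0.1 = 7.9
Sum = 65.58
Bonus: 65.58 + 0 = 65.58
65.58 is ≥ 65.5 and < 84 → Tier 2

Tier 2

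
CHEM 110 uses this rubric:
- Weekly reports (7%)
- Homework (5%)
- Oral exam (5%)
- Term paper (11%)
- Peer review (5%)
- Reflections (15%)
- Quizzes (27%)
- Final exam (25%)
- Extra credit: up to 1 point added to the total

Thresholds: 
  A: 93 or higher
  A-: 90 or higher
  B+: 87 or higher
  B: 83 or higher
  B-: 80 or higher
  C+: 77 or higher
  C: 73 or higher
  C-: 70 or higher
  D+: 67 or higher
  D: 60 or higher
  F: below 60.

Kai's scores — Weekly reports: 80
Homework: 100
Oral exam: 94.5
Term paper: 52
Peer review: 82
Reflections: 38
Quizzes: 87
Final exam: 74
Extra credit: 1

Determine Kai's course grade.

C

Weighted total:
  Weekly reports 80 × 0.07 = 5.6
  Homework 100 × 0.05 = 5
  Oral exam 94.5 × 0.05 = 4.725
  Term paper 52 × 0.11 = 5.72
  Peer review 82 × 0.05 = 4.1
  Reflections 38 × 0.15 = 5.7
  Quizzes 87 × 0.27 = 23.49
  Final exam 74 × 0.25 = 18.5
Sum = 72.835
Extra credit: 72.835 + 1 = 73.835
73.835 is ≥ 73 and < 77 → C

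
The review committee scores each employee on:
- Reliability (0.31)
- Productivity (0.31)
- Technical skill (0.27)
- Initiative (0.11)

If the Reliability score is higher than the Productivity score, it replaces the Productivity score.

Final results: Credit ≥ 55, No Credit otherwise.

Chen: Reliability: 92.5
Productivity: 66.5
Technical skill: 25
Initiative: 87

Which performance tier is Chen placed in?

Credit

Reliability (92.5) > Productivity (66.5), so Productivity counts as 92.5.
Weighted total:
  Reliability 92.5 × 0.31 = 28.675
  Productivity 92.5 × 0.31 = 28.675
  Technical skill 25 × 0.27 = 6.75
  Initiative 87 × 0.11 = 9.57
Sum = 73.67
73.67 ≥ 55 → Credit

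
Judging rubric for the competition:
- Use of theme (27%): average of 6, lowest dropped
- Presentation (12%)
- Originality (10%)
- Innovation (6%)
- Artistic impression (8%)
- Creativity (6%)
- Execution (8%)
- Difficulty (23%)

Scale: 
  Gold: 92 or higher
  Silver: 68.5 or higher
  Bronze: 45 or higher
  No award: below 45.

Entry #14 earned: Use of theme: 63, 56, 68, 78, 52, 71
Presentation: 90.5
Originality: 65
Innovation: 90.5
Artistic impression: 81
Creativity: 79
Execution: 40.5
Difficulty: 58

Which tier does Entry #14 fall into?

Use of theme: drop 52 → average of remaining 5 = 336/5 = 67.2
Weighted total:
  Use of theme 67.2 × 0.27 = 18.144
  Presentation 90.5 × 0.12 = 10.86
  Originality 65 × 0.1 = 6.5
  Innovation 90.5 × 0.06 = 5.43
  Artistic impression 81 × 0.08 = 6.48
  Creativity 79 × 0.06 = 4.74
  Execution 40.5 × 0.08 = 3.24
  Difficulty 58 × 0.23 = 13.34
Sum = 68.734
68.734 is ≥ 68.5 and < 92 → Silver

Silver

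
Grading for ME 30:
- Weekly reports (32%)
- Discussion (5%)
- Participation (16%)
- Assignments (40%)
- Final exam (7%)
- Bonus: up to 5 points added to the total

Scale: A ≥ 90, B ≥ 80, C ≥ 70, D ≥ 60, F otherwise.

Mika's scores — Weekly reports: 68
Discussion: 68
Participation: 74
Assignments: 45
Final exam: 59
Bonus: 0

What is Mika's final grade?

F

Weighted total:
  Weekly reports 68 × 0.32 = 21.76
  Discussion 68 × 0.05 = 3.4
  Participation 74 × 0.16 = 11.84
  Assignments 45 × 0.4 = 18
  Final exam 59 × 0.07 = 4.13
Sum = 59.13
Bonus: 59.13 + 0 = 59.13
59.13 < 60 → F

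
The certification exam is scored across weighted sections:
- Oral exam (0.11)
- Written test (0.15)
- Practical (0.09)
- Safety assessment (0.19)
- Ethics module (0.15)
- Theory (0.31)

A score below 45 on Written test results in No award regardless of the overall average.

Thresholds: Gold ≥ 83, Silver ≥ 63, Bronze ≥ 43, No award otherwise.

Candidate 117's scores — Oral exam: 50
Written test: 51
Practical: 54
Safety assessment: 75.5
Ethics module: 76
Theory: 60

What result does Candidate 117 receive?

Bronze

Written test score 51 ≥ 45: minimum met.
Weighted total:
  Oral exam 50 × 0.11 = 5.5
  Written test 51 × 0.15 = 7.65
  Practical 54 × 0.09 = 4.86
  Safety assessment 75.5 × 0.19 = 14.345
  Ethics module 76 × 0.15 = 11.4
  Theory 60 × 0.31 = 18.6
Sum = 62.355
62.355 is ≥ 43 and < 63 → Bronze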